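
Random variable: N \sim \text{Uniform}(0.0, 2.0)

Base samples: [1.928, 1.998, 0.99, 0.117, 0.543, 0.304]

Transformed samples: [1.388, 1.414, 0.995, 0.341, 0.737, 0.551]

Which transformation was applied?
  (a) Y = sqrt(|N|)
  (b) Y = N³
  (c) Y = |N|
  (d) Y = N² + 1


Checking option (a) Y = sqrt(|N|):
  N = 1.928 -> Y = 1.388 ✓
  N = 1.998 -> Y = 1.414 ✓
  N = 0.99 -> Y = 0.995 ✓
All samples match this transformation.

(a) sqrt(|N|)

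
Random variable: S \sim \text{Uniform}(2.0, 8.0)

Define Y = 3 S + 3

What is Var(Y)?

For Y = aS + b: Var(Y) = a² * Var(S)
Var(S) = (8 - 2)^2/12 = 3
Var(Y) = 3² * 3 = 9 * 3 = 27

27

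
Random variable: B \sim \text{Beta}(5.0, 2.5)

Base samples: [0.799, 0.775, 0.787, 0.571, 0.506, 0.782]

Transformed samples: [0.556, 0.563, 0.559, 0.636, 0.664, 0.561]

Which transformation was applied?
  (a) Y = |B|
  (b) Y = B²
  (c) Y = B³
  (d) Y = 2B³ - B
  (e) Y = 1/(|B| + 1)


Checking option (e) Y = 1/(|B| + 1):
  B = 0.799 -> Y = 0.556 ✓
  B = 0.775 -> Y = 0.563 ✓
  B = 0.787 -> Y = 0.559 ✓
All samples match this transformation.

(e) 1/(|B| + 1)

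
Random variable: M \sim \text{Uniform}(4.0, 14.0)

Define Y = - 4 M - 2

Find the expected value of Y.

For Y = -4M - 2:
E[Y] = -4 * E[M] - 2
E[M] = (4 + 14)/2 = 9
E[Y] = -4 * 9 - 2 = -38

-38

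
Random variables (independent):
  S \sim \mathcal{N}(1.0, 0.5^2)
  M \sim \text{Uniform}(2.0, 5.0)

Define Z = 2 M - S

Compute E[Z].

E[Z] = -1*E[S] + 2*E[M]
E[S] = 1
E[M] = 3.5
E[Z] = -1*1 + 2*3.5 = 6

6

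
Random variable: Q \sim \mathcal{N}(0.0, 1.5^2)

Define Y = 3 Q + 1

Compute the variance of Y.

For Y = aQ + b: Var(Y) = a² * Var(Q)
Var(Q) = 1.5^2 = 2.25
Var(Y) = 3² * 2.25 = 9 * 2.25 = 20.25

20.25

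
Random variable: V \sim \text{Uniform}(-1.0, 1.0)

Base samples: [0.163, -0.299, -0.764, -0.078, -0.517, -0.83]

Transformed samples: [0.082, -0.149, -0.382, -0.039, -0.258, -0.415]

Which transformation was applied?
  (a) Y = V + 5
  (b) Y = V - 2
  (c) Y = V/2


Checking option (c) Y = V/2:
  V = 0.163 -> Y = 0.082 ✓
  V = -0.299 -> Y = -0.149 ✓
  V = -0.764 -> Y = -0.382 ✓
All samples match this transformation.

(c) V/2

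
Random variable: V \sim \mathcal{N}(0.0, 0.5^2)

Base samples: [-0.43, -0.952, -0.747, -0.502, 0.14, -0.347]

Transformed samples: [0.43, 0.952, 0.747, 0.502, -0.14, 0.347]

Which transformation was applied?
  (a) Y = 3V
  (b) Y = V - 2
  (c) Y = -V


Checking option (c) Y = -V:
  V = -0.43 -> Y = 0.43 ✓
  V = -0.952 -> Y = 0.952 ✓
  V = -0.747 -> Y = 0.747 ✓
All samples match this transformation.

(c) -V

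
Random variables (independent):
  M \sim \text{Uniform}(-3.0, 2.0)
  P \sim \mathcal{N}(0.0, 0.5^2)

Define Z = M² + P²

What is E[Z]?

E[Z] = E[M²] + E[P²]
E[M²] = Var(M) + E[M]² = 2.0833333 + 0.25 = 2.3333333
E[P²] = Var(P) + E[P]² = 0.25 + 0 = 0.25
E[Z] = 2.3333333 + 0.25 = 2.5833333

2.5833333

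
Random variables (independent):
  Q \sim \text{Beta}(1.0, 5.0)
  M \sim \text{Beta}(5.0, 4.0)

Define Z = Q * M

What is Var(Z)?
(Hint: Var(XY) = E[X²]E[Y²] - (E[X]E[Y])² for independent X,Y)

Var(XY) = E[X²]E[Y²] - (E[X]E[Y])²
E[Q] = 0.16666667, Var(Q) = 0.01984127
E[M] = 0.55555556, Var(M) = 0.024691358
E[Q²] = 0.01984127 + 0.16666667² = 0.047619048
E[M²] = 0.024691358 + 0.55555556² = 0.33333333
Var(Z) = 0.047619048*0.33333333 - (0.16666667*0.55555556)²
= 0.015873016 - 0.0085733882 = 0.0072996277

0.0072996277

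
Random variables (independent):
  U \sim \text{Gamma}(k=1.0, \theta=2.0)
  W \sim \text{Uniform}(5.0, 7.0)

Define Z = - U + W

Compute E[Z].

E[Z] = -1*E[U] + 1*E[W]
E[U] = 2
E[W] = 6
E[Z] = -1*2 + 1*6 = 4

4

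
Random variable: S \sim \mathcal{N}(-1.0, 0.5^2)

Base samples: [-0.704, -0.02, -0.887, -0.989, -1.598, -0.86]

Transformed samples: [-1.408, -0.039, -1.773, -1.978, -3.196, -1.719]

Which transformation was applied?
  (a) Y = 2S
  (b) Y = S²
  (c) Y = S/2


Checking option (a) Y = 2S:
  S = -0.704 -> Y = -1.408 ✓
  S = -0.02 -> Y = -0.039 ✓
  S = -0.887 -> Y = -1.773 ✓
All samples match this transformation.

(a) 2S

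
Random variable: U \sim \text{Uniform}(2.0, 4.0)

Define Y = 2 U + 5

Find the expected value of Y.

For Y = 2U + 5:
E[Y] = 2 * E[U] + 5
E[U] = (2 + 4)/2 = 3
E[Y] = 2 * 3 + 5 = 11

11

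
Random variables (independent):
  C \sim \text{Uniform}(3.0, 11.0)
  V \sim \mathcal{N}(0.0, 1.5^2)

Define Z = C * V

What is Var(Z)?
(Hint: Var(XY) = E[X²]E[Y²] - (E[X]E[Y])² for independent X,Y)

Var(XY) = E[X²]E[Y²] - (E[X]E[Y])²
E[C] = 7, Var(C) = 5.3333333
E[V] = 0, Var(V) = 2.25
E[C²] = 5.3333333 + 7² = 54.333333
E[V²] = 2.25 + 0² = 2.25
Var(Z) = 54.333333*2.25 - (7*0)²
= 122.25 - 0 = 122.25

122.25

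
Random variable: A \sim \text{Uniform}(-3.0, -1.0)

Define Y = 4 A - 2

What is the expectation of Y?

For Y = 4A - 2:
E[Y] = 4 * E[A] - 2
E[A] = (-3 - 1)/2 = -2
E[Y] = 4 * (-2) - 2 = -10

-10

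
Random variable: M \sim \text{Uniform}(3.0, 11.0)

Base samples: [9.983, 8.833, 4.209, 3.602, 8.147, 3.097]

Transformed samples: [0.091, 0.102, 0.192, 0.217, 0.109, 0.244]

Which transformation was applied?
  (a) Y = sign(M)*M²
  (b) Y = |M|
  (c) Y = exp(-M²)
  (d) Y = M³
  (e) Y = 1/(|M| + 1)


Checking option (e) Y = 1/(|M| + 1):
  M = 9.983 -> Y = 0.091 ✓
  M = 8.833 -> Y = 0.102 ✓
  M = 4.209 -> Y = 0.192 ✓
All samples match this transformation.

(e) 1/(|M| + 1)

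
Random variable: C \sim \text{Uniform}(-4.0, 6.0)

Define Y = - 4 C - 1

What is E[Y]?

For Y = -4C - 1:
E[Y] = -4 * E[C] - 1
E[C] = (-4 + 6)/2 = 1
E[Y] = -4 * 1 - 1 = -5

-5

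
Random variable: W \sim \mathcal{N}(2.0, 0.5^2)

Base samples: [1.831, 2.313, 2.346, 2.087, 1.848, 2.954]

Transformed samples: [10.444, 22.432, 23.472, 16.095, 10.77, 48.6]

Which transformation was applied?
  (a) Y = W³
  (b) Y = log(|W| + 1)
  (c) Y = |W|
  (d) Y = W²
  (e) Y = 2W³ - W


Checking option (e) Y = 2W³ - W:
  W = 1.831 -> Y = 10.444 ✓
  W = 2.313 -> Y = 22.432 ✓
  W = 2.346 -> Y = 23.472 ✓
All samples match this transformation.

(e) 2W³ - W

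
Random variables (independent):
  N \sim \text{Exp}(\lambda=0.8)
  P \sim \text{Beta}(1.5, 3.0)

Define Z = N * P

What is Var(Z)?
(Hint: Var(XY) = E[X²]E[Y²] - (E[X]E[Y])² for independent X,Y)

Var(XY) = E[X²]E[Y²] - (E[X]E[Y])²
E[N] = 1.25, Var(N) = 1.5625
E[P] = 0.33333333, Var(P) = 0.04040404
E[N²] = 1.5625 + 1.25² = 3.125
E[P²] = 0.04040404 + 0.33333333² = 0.15151515
Var(Z) = 3.125*0.15151515 - (1.25*0.33333333)²
= 0.47348485 - 0.17361111 = 0.29987374

0.29987374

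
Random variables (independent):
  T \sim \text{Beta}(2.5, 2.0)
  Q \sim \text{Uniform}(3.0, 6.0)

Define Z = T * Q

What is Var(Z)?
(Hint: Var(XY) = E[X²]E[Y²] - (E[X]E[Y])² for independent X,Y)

Var(XY) = E[X²]E[Y²] - (E[X]E[Y])²
E[T] = 0.55555556, Var(T) = 0.044893378
E[Q] = 4.5, Var(Q) = 0.75
E[T²] = 0.044893378 + 0.55555556² = 0.35353535
E[Q²] = 0.75 + 4.5² = 21
Var(Z) = 0.35353535*21 - (0.55555556*4.5)²
= 7.4242424 - 6.25 = 1.1742424

1.1742424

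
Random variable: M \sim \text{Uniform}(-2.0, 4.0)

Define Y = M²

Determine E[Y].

Using E[X²] = Var(X) + (E[X])²:
E[M] = 1
Var(M) = (4 + 2)^2/12 = 3
E[M²] = 3 + 1² = 3 + 1 = 4

4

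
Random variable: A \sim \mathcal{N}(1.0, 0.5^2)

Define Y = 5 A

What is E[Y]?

For Y = 5A:
E[Y] = 5 * E[A]
E[A] = 1.0 = 1
E[Y] = 5 * 1 = 5

5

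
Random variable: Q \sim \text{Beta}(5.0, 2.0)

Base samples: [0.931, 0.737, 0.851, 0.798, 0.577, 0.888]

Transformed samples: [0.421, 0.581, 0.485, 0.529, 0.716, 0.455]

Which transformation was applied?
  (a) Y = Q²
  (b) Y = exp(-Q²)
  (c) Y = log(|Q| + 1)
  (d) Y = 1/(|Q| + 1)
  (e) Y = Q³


Checking option (b) Y = exp(-Q²):
  Q = 0.931 -> Y = 0.421 ✓
  Q = 0.737 -> Y = 0.581 ✓
  Q = 0.851 -> Y = 0.485 ✓
All samples match this transformation.

(b) exp(-Q²)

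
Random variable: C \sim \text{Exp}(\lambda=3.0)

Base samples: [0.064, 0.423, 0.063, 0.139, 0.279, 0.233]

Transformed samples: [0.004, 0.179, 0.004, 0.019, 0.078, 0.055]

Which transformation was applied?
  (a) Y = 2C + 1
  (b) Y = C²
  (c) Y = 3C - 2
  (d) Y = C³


Checking option (b) Y = C²:
  C = 0.064 -> Y = 0.004 ✓
  C = 0.423 -> Y = 0.179 ✓
  C = 0.063 -> Y = 0.004 ✓
All samples match this transformation.

(b) C²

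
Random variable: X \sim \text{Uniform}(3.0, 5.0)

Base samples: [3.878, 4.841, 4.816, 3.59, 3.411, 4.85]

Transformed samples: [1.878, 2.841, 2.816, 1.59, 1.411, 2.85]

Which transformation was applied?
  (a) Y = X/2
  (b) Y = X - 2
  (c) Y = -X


Checking option (b) Y = X - 2:
  X = 3.878 -> Y = 1.878 ✓
  X = 4.841 -> Y = 2.841 ✓
  X = 4.816 -> Y = 2.816 ✓
All samples match this transformation.

(b) X - 2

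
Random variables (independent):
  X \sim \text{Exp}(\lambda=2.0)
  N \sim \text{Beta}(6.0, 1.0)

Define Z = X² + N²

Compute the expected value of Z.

E[Z] = E[X²] + E[N²]
E[X²] = Var(X) + E[X]² = 0.25 + 0.25 = 0.5
E[N²] = Var(N) + E[N]² = 0.015306122 + 0.73469388 = 0.75
E[Z] = 0.5 + 0.75 = 1.25

1.25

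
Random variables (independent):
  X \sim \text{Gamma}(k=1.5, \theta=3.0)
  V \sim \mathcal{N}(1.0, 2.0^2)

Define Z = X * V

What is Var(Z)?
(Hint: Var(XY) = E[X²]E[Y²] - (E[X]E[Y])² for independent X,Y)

Var(XY) = E[X²]E[Y²] - (E[X]E[Y])²
E[X] = 4.5, Var(X) = 13.5
E[V] = 1, Var(V) = 4
E[X²] = 13.5 + 4.5² = 33.75
E[V²] = 4 + 1² = 5
Var(Z) = 33.75*5 - (4.5*1)²
= 168.75 - 20.25 = 148.5

148.5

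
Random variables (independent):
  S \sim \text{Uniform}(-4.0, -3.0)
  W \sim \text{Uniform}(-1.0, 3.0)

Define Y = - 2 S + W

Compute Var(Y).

For independent RVs: Var(aX + bY) = a²Var(X) + b²Var(Y)
Var(S) = 0.083333333
Var(W) = 1.3333333
Var(Y) = (-2)²*0.083333333 + 1²*1.3333333
= 4*0.083333333 + 1*1.3333333 = 1.6666667

1.6666667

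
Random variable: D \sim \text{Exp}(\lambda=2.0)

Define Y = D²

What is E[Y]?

Using E[X²] = Var(X) + (E[X])²:
E[D] = 0.5
Var(D) = 1/2.0^2 = 0.25
E[D²] = 0.25 + 0.5² = 0.25 + 0.25 = 0.5

0.5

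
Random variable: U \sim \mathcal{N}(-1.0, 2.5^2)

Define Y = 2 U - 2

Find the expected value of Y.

For Y = 2U - 2:
E[Y] = 2 * E[U] - 2
E[U] = -1.0 = -1
E[Y] = 2 * (-1) - 2 = -4

-4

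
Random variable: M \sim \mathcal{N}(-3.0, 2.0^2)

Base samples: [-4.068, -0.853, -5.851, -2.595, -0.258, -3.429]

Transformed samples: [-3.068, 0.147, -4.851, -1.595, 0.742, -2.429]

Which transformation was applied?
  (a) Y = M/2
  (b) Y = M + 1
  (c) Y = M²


Checking option (b) Y = M + 1:
  M = -4.068 -> Y = -3.068 ✓
  M = -0.853 -> Y = 0.147 ✓
  M = -5.851 -> Y = -4.851 ✓
All samples match this transformation.

(b) M + 1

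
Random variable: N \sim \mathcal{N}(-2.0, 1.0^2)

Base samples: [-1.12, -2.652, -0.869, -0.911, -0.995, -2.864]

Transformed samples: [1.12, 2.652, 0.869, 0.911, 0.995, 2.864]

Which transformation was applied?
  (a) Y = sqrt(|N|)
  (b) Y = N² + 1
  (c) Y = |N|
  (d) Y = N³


Checking option (c) Y = |N|:
  N = -1.12 -> Y = 1.12 ✓
  N = -2.652 -> Y = 2.652 ✓
  N = -0.869 -> Y = 0.869 ✓
All samples match this transformation.

(c) |N|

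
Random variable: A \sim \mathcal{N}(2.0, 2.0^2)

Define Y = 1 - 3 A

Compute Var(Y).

For Y = aA + b: Var(Y) = a² * Var(A)
Var(A) = 2.0^2 = 4
Var(Y) = (-3)² * 4 = 9 * 4 = 36

36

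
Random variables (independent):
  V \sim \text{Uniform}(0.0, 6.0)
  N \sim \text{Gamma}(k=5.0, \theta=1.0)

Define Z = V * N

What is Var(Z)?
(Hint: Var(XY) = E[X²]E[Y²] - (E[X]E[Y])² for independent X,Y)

Var(XY) = E[X²]E[Y²] - (E[X]E[Y])²
E[V] = 3, Var(V) = 3
E[N] = 5, Var(N) = 5
E[V²] = 3 + 3² = 12
E[N²] = 5 + 5² = 30
Var(Z) = 12*30 - (3*5)²
= 360 - 225 = 135

135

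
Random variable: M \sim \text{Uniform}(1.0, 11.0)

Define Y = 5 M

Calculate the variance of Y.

For Y = aM + b: Var(Y) = a² * Var(M)
Var(M) = (11 - 1)^2/12 = 8.3333333
Var(Y) = 5² * 8.3333333 = 25 * 8.3333333 = 208.33333

208.33333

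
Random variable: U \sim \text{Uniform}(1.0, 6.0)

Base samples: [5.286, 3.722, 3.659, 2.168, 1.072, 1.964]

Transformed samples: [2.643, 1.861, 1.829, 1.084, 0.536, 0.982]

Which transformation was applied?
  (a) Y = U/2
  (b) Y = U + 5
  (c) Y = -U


Checking option (a) Y = U/2:
  U = 5.286 -> Y = 2.643 ✓
  U = 3.722 -> Y = 1.861 ✓
  U = 3.659 -> Y = 1.829 ✓
All samples match this transformation.

(a) U/2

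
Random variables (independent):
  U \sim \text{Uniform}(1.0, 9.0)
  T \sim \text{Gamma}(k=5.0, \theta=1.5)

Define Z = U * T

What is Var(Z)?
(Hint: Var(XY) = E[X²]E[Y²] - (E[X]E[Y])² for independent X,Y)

Var(XY) = E[X²]E[Y²] - (E[X]E[Y])²
E[U] = 5, Var(U) = 5.3333333
E[T] = 7.5, Var(T) = 11.25
E[U²] = 5.3333333 + 5² = 30.333333
E[T²] = 11.25 + 7.5² = 67.5
Var(Z) = 30.333333*67.5 - (5*7.5)²
= 2047.5 - 1406.25 = 641.25

641.25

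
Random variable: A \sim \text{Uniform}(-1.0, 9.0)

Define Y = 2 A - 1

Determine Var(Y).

For Y = aA + b: Var(Y) = a² * Var(A)
Var(A) = (9 + 1)^2/12 = 8.3333333
Var(Y) = 2² * 8.3333333 = 4 * 8.3333333 = 33.333333

33.333333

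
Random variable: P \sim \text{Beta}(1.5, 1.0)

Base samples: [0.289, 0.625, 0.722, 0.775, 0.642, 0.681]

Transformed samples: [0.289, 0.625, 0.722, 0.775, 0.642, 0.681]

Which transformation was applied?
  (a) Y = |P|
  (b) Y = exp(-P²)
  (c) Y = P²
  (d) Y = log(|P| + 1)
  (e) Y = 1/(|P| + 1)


Checking option (a) Y = |P|:
  P = 0.289 -> Y = 0.289 ✓
  P = 0.625 -> Y = 0.625 ✓
  P = 0.722 -> Y = 0.722 ✓
All samples match this transformation.

(a) |P|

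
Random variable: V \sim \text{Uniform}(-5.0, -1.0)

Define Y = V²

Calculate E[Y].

E[V²] = Var(V) + (E[V])² = 1.3333333 + 9 = 10.333333

10.333333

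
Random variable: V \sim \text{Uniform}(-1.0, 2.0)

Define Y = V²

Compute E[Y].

E[V²] = Var(V) + (E[V])² = 0.75 + 0.25 = 1

1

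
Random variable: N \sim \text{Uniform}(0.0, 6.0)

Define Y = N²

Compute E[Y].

Using E[X²] = Var(X) + (E[X])²:
E[N] = 3
Var(N) = (6 - 0)^2/12 = 3
E[N²] = 3 + 3² = 3 + 9 = 12

12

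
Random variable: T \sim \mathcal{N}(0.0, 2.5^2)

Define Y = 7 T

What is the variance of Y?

For Y = aT + b: Var(Y) = a² * Var(T)
Var(T) = 2.5^2 = 6.25
Var(Y) = 7² * 6.25 = 49 * 6.25 = 306.25

306.25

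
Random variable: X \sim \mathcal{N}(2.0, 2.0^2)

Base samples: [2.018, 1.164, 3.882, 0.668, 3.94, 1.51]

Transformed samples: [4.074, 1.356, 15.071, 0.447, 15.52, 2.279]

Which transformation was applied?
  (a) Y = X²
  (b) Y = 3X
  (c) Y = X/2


Checking option (a) Y = X²:
  X = 2.018 -> Y = 4.074 ✓
  X = 1.164 -> Y = 1.356 ✓
  X = 3.882 -> Y = 15.071 ✓
All samples match this transformation.

(a) X²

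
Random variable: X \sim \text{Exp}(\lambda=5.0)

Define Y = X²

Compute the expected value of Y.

Using E[X²] = Var(X) + (E[X])²:
E[X] = 0.2
Var(X) = 1/5.0^2 = 0.04
E[X²] = 0.04 + 0.2² = 0.04 + 0.04 = 0.08

0.08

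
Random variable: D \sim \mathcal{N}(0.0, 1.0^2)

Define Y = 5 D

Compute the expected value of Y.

For Y = 5D:
E[Y] = 5 * E[D]
E[D] = 0.0 = 0
E[Y] = 5 * 0 = 0

0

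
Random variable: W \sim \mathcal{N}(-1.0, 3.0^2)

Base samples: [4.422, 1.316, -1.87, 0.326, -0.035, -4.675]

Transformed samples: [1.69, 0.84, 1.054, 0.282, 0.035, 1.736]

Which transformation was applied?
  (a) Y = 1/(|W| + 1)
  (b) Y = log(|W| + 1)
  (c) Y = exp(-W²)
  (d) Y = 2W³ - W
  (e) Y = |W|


Checking option (b) Y = log(|W| + 1):
  W = 4.422 -> Y = 1.69 ✓
  W = 1.316 -> Y = 0.84 ✓
  W = -1.87 -> Y = 1.054 ✓
All samples match this transformation.

(b) log(|W| + 1)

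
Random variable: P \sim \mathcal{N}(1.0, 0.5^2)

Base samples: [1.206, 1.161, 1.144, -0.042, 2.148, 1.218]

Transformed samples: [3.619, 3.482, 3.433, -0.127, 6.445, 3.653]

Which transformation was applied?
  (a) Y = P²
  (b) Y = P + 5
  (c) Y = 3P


Checking option (c) Y = 3P:
  P = 1.206 -> Y = 3.619 ✓
  P = 1.161 -> Y = 3.482 ✓
  P = 1.144 -> Y = 3.433 ✓
All samples match this transformation.

(c) 3P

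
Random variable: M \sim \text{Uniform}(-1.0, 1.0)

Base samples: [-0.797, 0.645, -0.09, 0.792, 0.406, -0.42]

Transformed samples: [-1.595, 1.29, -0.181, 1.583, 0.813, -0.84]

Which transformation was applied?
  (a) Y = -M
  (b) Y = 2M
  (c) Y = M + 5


Checking option (b) Y = 2M:
  M = -0.797 -> Y = -1.595 ✓
  M = 0.645 -> Y = 1.29 ✓
  M = -0.09 -> Y = -0.181 ✓
All samples match this transformation.

(b) 2M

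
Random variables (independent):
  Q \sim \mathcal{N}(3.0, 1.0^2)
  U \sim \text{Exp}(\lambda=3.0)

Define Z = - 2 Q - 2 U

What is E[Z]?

E[Z] = -2*E[Q] - 2*E[U]
E[Q] = 3
E[U] = 0.33333333
E[Z] = -2*3 - 2*0.33333333 = -6.6666667

-6.6666667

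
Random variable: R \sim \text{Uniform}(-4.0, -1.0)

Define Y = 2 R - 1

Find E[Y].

For Y = 2R - 1:
E[Y] = 2 * E[R] - 1
E[R] = (-4 - 1)/2 = -2.5
E[Y] = 2 * (-2.5) - 1 = -6

-6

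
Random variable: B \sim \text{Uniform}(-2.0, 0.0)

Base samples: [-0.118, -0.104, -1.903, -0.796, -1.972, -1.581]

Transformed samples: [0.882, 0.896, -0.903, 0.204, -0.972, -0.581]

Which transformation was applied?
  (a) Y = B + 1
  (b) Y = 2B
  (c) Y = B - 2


Checking option (a) Y = B + 1:
  B = -0.118 -> Y = 0.882 ✓
  B = -0.104 -> Y = 0.896 ✓
  B = -1.903 -> Y = -0.903 ✓
All samples match this transformation.

(a) B + 1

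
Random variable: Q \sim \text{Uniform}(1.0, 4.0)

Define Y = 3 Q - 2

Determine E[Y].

For Y = 3Q - 2:
E[Y] = 3 * E[Q] - 2
E[Q] = (1 + 4)/2 = 2.5
E[Y] = 3 * 2.5 - 2 = 5.5

5.5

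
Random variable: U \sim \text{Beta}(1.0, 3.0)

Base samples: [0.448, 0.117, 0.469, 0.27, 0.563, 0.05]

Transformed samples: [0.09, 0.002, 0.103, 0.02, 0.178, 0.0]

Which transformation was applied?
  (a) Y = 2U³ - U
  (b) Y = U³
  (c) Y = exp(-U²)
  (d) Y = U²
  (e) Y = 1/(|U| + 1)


Checking option (b) Y = U³:
  U = 0.448 -> Y = 0.09 ✓
  U = 0.117 -> Y = 0.002 ✓
  U = 0.469 -> Y = 0.103 ✓
All samples match this transformation.

(b) U³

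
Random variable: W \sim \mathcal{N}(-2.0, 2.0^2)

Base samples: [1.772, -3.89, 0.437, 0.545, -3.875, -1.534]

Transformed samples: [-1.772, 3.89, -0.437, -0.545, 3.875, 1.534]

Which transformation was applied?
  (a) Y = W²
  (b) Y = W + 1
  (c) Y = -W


Checking option (c) Y = -W:
  W = 1.772 -> Y = -1.772 ✓
  W = -3.89 -> Y = 3.89 ✓
  W = 0.437 -> Y = -0.437 ✓
All samples match this transformation.

(c) -W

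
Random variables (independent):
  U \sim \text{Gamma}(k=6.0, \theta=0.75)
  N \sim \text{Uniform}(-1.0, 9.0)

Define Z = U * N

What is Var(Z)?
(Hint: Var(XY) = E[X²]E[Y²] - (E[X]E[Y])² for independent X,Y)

Var(XY) = E[X²]E[Y²] - (E[X]E[Y])²
E[U] = 4.5, Var(U) = 3.375
E[N] = 4, Var(N) = 8.3333333
E[U²] = 3.375 + 4.5² = 23.625
E[N²] = 8.3333333 + 4² = 24.333333
Var(Z) = 23.625*24.333333 - (4.5*4)²
= 574.875 - 324 = 250.875

250.875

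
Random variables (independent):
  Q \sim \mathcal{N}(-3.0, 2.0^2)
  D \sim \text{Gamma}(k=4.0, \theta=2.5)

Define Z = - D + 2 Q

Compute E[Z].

E[Z] = 2*E[Q] - 1*E[D]
E[Q] = -3
E[D] = 10
E[Z] = 2*(-3) - 1*10 = -16

-16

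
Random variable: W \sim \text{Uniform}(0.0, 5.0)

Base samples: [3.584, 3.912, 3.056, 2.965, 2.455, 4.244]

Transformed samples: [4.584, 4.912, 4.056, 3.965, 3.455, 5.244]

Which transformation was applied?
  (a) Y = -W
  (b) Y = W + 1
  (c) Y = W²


Checking option (b) Y = W + 1:
  W = 3.584 -> Y = 4.584 ✓
  W = 3.912 -> Y = 4.912 ✓
  W = 3.056 -> Y = 4.056 ✓
All samples match this transformation.

(b) W + 1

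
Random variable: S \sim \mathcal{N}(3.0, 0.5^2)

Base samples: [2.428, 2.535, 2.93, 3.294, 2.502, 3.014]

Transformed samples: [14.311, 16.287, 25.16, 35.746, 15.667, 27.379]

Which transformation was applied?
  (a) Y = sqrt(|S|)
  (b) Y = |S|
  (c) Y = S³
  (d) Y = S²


Checking option (c) Y = S³:
  S = 2.428 -> Y = 14.311 ✓
  S = 2.535 -> Y = 16.287 ✓
  S = 2.93 -> Y = 25.16 ✓
All samples match this transformation.

(c) S³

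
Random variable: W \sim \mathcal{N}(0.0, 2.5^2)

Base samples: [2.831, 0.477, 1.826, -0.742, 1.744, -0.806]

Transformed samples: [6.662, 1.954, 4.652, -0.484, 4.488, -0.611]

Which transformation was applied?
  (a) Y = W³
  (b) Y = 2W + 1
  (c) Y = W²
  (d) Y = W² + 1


Checking option (b) Y = 2W + 1:
  W = 2.831 -> Y = 6.662 ✓
  W = 0.477 -> Y = 1.954 ✓
  W = 1.826 -> Y = 4.652 ✓
All samples match this transformation.

(b) 2W + 1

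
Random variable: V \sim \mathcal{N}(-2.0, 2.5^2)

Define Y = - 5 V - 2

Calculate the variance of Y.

For Y = aV + b: Var(Y) = a² * Var(V)
Var(V) = 2.5^2 = 6.25
Var(Y) = (-5)² * 6.25 = 25 * 6.25 = 156.25

156.25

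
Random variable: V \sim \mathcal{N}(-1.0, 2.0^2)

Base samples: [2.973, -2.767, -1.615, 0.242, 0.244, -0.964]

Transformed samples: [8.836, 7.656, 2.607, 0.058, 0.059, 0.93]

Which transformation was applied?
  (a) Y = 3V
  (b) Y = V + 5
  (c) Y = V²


Checking option (c) Y = V²:
  V = 2.973 -> Y = 8.836 ✓
  V = -2.767 -> Y = 7.656 ✓
  V = -1.615 -> Y = 2.607 ✓
All samples match this transformation.

(c) V²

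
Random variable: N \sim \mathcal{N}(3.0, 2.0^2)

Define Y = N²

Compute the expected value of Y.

Using E[X²] = Var(X) + (E[X])²:
E[N] = 3
Var(N) = 2.0^2 = 4
E[N²] = 4 + 3² = 4 + 9 = 13

13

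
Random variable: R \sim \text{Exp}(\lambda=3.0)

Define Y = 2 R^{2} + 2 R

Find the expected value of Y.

E[Y] = 2*E[R²] + 2*E[R]
E[R] = 0.33333333
E[R²] = Var(R) + (E[R])² = 0.11111111 + 0.11111111 = 0.22222222
E[Y] = 2*0.22222222 + 2*0.33333333 = 1.1111111

1.1111111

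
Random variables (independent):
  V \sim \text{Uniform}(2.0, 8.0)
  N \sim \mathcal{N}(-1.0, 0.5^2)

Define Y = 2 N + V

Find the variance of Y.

For independent RVs: Var(aX + bY) = a²Var(X) + b²Var(Y)
Var(V) = 3
Var(N) = 0.25
Var(Y) = 1²*3 + 2²*0.25
= 1*3 + 4*0.25 = 4

4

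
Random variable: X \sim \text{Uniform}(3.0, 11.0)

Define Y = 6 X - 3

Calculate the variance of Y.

For Y = aX + b: Var(Y) = a² * Var(X)
Var(X) = (11 - 3)^2/12 = 5.3333333
Var(Y) = 6² * 5.3333333 = 36 * 5.3333333 = 192

192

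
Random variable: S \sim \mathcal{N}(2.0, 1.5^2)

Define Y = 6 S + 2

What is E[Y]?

For Y = 6S + 2:
E[Y] = 6 * E[S] + 2
E[S] = 2.0 = 2
E[Y] = 6 * 2 + 2 = 14

14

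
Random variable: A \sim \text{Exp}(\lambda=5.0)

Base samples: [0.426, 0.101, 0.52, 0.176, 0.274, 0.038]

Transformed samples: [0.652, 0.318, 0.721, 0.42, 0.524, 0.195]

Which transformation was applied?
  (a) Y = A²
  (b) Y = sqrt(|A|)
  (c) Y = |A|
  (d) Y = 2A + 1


Checking option (b) Y = sqrt(|A|):
  A = 0.426 -> Y = 0.652 ✓
  A = 0.101 -> Y = 0.318 ✓
  A = 0.52 -> Y = 0.721 ✓
All samples match this transformation.

(b) sqrt(|A|)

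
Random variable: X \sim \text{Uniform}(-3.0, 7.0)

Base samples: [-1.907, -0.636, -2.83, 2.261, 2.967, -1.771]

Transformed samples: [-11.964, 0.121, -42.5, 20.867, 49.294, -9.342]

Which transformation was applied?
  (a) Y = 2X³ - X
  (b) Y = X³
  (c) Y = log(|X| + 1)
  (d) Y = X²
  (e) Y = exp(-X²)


Checking option (a) Y = 2X³ - X:
  X = -1.907 -> Y = -11.964 ✓
  X = -0.636 -> Y = 0.121 ✓
  X = -2.83 -> Y = -42.5 ✓
All samples match this transformation.

(a) 2X³ - X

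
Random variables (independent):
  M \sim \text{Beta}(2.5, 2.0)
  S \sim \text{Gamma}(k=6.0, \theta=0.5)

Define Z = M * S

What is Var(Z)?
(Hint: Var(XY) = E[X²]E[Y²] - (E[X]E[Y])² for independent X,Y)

Var(XY) = E[X²]E[Y²] - (E[X]E[Y])²
E[M] = 0.55555556, Var(M) = 0.044893378
E[S] = 3, Var(S) = 1.5
E[M²] = 0.044893378 + 0.55555556² = 0.35353535
E[S²] = 1.5 + 3² = 10.5
Var(Z) = 0.35353535*10.5 - (0.55555556*3)²
= 3.7121212 - 2.7777778 = 0.93434343

0.93434343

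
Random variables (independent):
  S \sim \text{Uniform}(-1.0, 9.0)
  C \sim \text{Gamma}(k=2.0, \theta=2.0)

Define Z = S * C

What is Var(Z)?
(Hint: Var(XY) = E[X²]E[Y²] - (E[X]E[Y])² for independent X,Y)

Var(XY) = E[X²]E[Y²] - (E[X]E[Y])²
E[S] = 4, Var(S) = 8.3333333
E[C] = 4, Var(C) = 8
E[S²] = 8.3333333 + 4² = 24.333333
E[C²] = 8 + 4² = 24
Var(Z) = 24.333333*24 - (4*4)²
= 584 - 256 = 328

328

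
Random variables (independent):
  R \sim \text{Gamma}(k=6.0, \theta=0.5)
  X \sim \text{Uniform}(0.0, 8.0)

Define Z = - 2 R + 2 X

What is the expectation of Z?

E[Z] = -2*E[R] + 2*E[X]
E[R] = 3
E[X] = 4
E[Z] = -2*3 + 2*4 = 2

2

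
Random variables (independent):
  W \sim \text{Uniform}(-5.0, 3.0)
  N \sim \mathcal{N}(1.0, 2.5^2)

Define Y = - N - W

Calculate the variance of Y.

For independent RVs: Var(aX + bY) = a²Var(X) + b²Var(Y)
Var(W) = 5.3333333
Var(N) = 6.25
Var(Y) = (-1)²*5.3333333 + (-1)²*6.25
= 1*5.3333333 + 1*6.25 = 11.583333

11.583333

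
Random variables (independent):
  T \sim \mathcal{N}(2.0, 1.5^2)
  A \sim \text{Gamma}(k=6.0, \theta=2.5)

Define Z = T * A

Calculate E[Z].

For independent RVs: E[XY] = E[X]*E[Y]
E[T] = 2
E[A] = 15
E[Z] = 2 * 15 = 30

30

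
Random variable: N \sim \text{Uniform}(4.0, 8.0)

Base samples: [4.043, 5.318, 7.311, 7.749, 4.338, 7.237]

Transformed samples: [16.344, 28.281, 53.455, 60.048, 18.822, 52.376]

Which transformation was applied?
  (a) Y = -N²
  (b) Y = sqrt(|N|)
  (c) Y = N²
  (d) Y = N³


Checking option (c) Y = N²:
  N = 4.043 -> Y = 16.344 ✓
  N = 5.318 -> Y = 28.281 ✓
  N = 7.311 -> Y = 53.455 ✓
All samples match this transformation.

(c) N²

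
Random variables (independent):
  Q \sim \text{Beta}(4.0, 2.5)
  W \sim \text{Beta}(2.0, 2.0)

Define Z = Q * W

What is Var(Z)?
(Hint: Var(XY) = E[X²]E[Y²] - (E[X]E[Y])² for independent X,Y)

Var(XY) = E[X²]E[Y²] - (E[X]E[Y])²
E[Q] = 0.61538462, Var(Q) = 0.031558185
E[W] = 0.5, Var(W) = 0.05
E[Q²] = 0.031558185 + 0.61538462² = 0.41025641
E[W²] = 0.05 + 0.5² = 0.3
Var(Z) = 0.41025641*0.3 - (0.61538462*0.5)²
= 0.12307692 - 0.094674556 = 0.028402367

0.028402367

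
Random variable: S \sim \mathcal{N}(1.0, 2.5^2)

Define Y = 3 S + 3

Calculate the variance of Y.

For Y = aS + b: Var(Y) = a² * Var(S)
Var(S) = 2.5^2 = 6.25
Var(Y) = 3² * 6.25 = 9 * 6.25 = 56.25

56.25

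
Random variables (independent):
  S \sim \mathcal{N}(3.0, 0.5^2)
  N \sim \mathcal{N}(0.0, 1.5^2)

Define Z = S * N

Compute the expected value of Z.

For independent RVs: E[XY] = E[X]*E[Y]
E[S] = 3
E[N] = 0
E[Z] = 3 * 0 = 0

0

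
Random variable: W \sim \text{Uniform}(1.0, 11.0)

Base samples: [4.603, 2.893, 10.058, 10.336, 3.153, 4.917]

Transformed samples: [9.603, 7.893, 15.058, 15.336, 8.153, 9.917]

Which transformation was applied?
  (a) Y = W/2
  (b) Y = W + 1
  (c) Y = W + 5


Checking option (c) Y = W + 5:
  W = 4.603 -> Y = 9.603 ✓
  W = 2.893 -> Y = 7.893 ✓
  W = 10.058 -> Y = 15.058 ✓
All samples match this transformation.

(c) W + 5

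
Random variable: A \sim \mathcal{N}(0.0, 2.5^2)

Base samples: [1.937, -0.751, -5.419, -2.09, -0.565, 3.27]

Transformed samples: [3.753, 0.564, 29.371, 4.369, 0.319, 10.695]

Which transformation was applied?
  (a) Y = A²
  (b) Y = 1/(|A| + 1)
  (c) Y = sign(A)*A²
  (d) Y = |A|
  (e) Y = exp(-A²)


Checking option (a) Y = A²:
  A = 1.937 -> Y = 3.753 ✓
  A = -0.751 -> Y = 0.564 ✓
  A = -5.419 -> Y = 29.371 ✓
All samples match this transformation.

(a) A²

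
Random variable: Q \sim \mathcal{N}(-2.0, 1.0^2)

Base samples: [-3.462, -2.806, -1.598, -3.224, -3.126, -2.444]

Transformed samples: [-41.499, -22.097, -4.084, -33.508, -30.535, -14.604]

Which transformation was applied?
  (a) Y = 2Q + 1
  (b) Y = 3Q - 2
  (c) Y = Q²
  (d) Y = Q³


Checking option (d) Y = Q³:
  Q = -3.462 -> Y = -41.499 ✓
  Q = -2.806 -> Y = -22.097 ✓
  Q = -1.598 -> Y = -4.084 ✓
All samples match this transformation.

(d) Q³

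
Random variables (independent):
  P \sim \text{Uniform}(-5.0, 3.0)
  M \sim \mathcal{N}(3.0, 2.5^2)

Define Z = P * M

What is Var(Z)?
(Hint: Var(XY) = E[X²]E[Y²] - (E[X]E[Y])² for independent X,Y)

Var(XY) = E[X²]E[Y²] - (E[X]E[Y])²
E[P] = -1, Var(P) = 5.3333333
E[M] = 3, Var(M) = 6.25
E[P²] = 5.3333333 + (-1)² = 6.3333333
E[M²] = 6.25 + 3² = 15.25
Var(Z) = 6.3333333*15.25 - (-1*3)²
= 96.583333 - 9 = 87.583333

87.583333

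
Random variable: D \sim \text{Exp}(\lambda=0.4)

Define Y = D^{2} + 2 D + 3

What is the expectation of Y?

E[Y] = 1*E[D²] + 2*E[D] + 3
E[D] = 2.5
E[D²] = Var(D) + (E[D])² = 6.25 + 6.25 = 12.5
E[Y] = 1*12.5 + 2*2.5 + 3 = 20.5

20.5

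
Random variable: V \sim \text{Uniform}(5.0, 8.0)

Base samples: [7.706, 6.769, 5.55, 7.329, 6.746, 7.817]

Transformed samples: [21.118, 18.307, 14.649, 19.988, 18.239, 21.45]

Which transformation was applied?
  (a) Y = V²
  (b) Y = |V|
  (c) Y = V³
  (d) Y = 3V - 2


Checking option (d) Y = 3V - 2:
  V = 7.706 -> Y = 21.118 ✓
  V = 6.769 -> Y = 18.307 ✓
  V = 5.55 -> Y = 14.649 ✓
All samples match this transformation.

(d) 3V - 2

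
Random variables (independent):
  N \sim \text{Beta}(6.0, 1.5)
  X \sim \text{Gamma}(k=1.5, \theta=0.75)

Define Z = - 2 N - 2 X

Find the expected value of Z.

E[Z] = -2*E[N] - 2*E[X]
E[N] = 0.8
E[X] = 1.125
E[Z] = -2*0.8 - 2*1.125 = -3.85

-3.85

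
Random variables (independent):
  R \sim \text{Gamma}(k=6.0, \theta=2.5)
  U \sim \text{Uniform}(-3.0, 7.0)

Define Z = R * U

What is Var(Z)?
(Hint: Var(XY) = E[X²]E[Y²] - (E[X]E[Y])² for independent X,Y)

Var(XY) = E[X²]E[Y²] - (E[X]E[Y])²
E[R] = 15, Var(R) = 37.5
E[U] = 2, Var(U) = 8.3333333
E[R²] = 37.5 + 15² = 262.5
E[U²] = 8.3333333 + 2² = 12.333333
Var(Z) = 262.5*12.333333 - (15*2)²
= 3237.5 - 900 = 2337.5

2337.5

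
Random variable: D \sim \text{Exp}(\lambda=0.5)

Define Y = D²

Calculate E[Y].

E[D²] = Var(D) + (E[D])² = 4 + 4 = 8

8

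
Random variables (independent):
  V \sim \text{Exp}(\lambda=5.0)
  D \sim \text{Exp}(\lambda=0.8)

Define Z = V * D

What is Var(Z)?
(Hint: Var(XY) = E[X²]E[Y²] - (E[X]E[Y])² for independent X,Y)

Var(XY) = E[X²]E[Y²] - (E[X]E[Y])²
E[V] = 0.2, Var(V) = 0.04
E[D] = 1.25, Var(D) = 1.5625
E[V²] = 0.04 + 0.2² = 0.08
E[D²] = 1.5625 + 1.25² = 3.125
Var(Z) = 0.08*3.125 - (0.2*1.25)²
= 0.25 - 0.0625 = 0.1875

0.1875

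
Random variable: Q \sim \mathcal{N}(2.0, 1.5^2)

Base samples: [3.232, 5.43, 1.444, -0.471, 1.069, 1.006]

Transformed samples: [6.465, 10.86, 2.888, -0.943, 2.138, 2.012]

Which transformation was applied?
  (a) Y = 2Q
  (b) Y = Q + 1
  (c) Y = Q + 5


Checking option (a) Y = 2Q:
  Q = 3.232 -> Y = 6.465 ✓
  Q = 5.43 -> Y = 10.86 ✓
  Q = 1.444 -> Y = 2.888 ✓
All samples match this transformation.

(a) 2Q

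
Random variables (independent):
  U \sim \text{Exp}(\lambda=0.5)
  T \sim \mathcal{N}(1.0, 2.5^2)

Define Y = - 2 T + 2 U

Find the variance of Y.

For independent RVs: Var(aX + bY) = a²Var(X) + b²Var(Y)
Var(U) = 4
Var(T) = 6.25
Var(Y) = 2²*4 + (-2)²*6.25
= 4*4 + 4*6.25 = 41

41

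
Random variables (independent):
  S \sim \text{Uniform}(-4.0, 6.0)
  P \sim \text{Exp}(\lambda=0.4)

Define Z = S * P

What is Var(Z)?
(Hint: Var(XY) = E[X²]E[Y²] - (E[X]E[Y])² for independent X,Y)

Var(XY) = E[X²]E[Y²] - (E[X]E[Y])²
E[S] = 1, Var(S) = 8.3333333
E[P] = 2.5, Var(P) = 6.25
E[S²] = 8.3333333 + 1² = 9.3333333
E[P²] = 6.25 + 2.5² = 12.5
Var(Z) = 9.3333333*12.5 - (1*2.5)²
= 116.66667 - 6.25 = 110.41667

110.41667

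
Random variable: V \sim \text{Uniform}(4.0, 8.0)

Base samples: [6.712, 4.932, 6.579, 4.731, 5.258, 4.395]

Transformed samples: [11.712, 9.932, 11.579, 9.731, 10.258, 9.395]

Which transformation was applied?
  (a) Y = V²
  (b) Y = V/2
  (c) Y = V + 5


Checking option (c) Y = V + 5:
  V = 6.712 -> Y = 11.712 ✓
  V = 4.932 -> Y = 9.932 ✓
  V = 6.579 -> Y = 11.579 ✓
All samples match this transformation.

(c) V + 5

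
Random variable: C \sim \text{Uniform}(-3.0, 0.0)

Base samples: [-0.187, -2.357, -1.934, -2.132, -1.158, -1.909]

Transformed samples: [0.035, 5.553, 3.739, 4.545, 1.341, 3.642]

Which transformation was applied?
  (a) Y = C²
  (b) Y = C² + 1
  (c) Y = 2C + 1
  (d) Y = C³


Checking option (a) Y = C²:
  C = -0.187 -> Y = 0.035 ✓
  C = -2.357 -> Y = 5.553 ✓
  C = -1.934 -> Y = 3.739 ✓
All samples match this transformation.

(a) C²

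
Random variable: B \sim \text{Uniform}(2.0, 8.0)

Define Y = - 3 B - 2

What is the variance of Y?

For Y = aB + b: Var(Y) = a² * Var(B)
Var(B) = (8 - 2)^2/12 = 3
Var(Y) = (-3)² * 3 = 9 * 3 = 27

27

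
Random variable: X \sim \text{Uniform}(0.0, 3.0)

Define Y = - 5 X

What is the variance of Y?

For Y = aX + b: Var(Y) = a² * Var(X)
Var(X) = (3 - 0)^2/12 = 0.75
Var(Y) = (-5)² * 0.75 = 25 * 0.75 = 18.75

18.75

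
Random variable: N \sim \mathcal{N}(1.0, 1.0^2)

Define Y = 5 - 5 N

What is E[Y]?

For Y = -5N + 5:
E[Y] = -5 * E[N] + 5
E[N] = 1.0 = 1
E[Y] = -5 * 1 + 5 = 0

0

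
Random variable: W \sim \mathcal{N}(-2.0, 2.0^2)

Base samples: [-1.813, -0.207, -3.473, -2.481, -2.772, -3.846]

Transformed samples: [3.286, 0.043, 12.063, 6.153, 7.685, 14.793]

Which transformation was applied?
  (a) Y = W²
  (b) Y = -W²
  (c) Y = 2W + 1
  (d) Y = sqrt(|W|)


Checking option (a) Y = W²:
  W = -1.813 -> Y = 3.286 ✓
  W = -0.207 -> Y = 0.043 ✓
  W = -3.473 -> Y = 12.063 ✓
All samples match this transformation.

(a) W²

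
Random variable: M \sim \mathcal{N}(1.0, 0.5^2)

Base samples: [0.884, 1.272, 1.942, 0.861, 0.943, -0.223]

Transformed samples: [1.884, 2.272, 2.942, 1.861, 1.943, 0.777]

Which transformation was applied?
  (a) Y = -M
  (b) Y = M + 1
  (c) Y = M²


Checking option (b) Y = M + 1:
  M = 0.884 -> Y = 1.884 ✓
  M = 1.272 -> Y = 2.272 ✓
  M = 1.942 -> Y = 2.942 ✓
All samples match this transformation.

(b) M + 1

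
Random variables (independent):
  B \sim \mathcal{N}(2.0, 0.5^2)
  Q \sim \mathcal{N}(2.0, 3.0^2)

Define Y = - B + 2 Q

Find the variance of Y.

For independent RVs: Var(aX + bY) = a²Var(X) + b²Var(Y)
Var(B) = 0.25
Var(Q) = 9
Var(Y) = (-1)²*0.25 + 2²*9
= 1*0.25 + 4*9 = 36.25

36.25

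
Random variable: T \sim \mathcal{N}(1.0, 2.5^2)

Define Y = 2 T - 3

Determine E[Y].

For Y = 2T - 3:
E[Y] = 2 * E[T] - 3
E[T] = 1.0 = 1
E[Y] = 2 * 1 - 3 = -1

-1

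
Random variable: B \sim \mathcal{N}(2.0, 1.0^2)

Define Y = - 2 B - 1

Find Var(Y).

For Y = aB + b: Var(Y) = a² * Var(B)
Var(B) = 1.0^2 = 1
Var(Y) = (-2)² * 1 = 4 * 1 = 4

4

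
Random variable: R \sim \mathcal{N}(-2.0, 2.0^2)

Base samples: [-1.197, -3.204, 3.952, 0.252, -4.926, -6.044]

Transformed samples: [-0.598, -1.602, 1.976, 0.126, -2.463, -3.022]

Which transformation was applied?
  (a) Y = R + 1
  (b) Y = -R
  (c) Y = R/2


Checking option (c) Y = R/2:
  R = -1.197 -> Y = -0.598 ✓
  R = -3.204 -> Y = -1.602 ✓
  R = 3.952 -> Y = 1.976 ✓
All samples match this transformation.

(c) R/2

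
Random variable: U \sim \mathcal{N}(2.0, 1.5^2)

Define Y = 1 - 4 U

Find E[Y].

For Y = -4U + 1:
E[Y] = -4 * E[U] + 1
E[U] = 2.0 = 2
E[Y] = -4 * 2 + 1 = -7

-7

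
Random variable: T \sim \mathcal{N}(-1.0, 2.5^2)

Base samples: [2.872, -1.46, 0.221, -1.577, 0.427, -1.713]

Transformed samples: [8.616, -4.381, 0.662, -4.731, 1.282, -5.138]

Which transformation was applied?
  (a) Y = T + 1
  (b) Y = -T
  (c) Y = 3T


Checking option (c) Y = 3T:
  T = 2.872 -> Y = 8.616 ✓
  T = -1.46 -> Y = -4.381 ✓
  T = 0.221 -> Y = 0.662 ✓
All samples match this transformation.

(c) 3T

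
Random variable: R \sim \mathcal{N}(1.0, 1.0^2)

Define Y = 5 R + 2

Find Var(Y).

For Y = aR + b: Var(Y) = a² * Var(R)
Var(R) = 1.0^2 = 1
Var(Y) = 5² * 1 = 25 * 1 = 25

25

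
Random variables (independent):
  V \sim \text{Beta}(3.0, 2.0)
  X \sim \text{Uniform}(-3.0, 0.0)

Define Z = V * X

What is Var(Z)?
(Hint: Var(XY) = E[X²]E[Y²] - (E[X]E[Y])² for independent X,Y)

Var(XY) = E[X²]E[Y²] - (E[X]E[Y])²
E[V] = 0.6, Var(V) = 0.04
E[X] = -1.5, Var(X) = 0.75
E[V²] = 0.04 + 0.6² = 0.4
E[X²] = 0.75 + (-1.5)² = 3
Var(Z) = 0.4*3 - (0.6*(-1.5))²
= 1.2 - 0.81 = 0.39

0.39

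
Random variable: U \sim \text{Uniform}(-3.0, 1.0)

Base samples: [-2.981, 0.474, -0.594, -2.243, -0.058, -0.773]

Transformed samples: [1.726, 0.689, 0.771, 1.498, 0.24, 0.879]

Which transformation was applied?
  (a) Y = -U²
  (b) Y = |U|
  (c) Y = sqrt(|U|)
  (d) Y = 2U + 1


Checking option (c) Y = sqrt(|U|):
  U = -2.981 -> Y = 1.726 ✓
  U = 0.474 -> Y = 0.689 ✓
  U = -0.594 -> Y = 0.771 ✓
All samples match this transformation.

(c) sqrt(|U|)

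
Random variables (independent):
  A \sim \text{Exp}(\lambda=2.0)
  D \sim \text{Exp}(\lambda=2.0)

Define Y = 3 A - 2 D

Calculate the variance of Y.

For independent RVs: Var(aX + bY) = a²Var(X) + b²Var(Y)
Var(A) = 0.25
Var(D) = 0.25
Var(Y) = 3²*0.25 + (-2)²*0.25
= 9*0.25 + 4*0.25 = 3.25

3.25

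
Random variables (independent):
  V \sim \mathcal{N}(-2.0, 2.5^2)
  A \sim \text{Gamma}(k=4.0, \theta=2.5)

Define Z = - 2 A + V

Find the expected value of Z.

E[Z] = 1*E[V] - 2*E[A]
E[V] = -2
E[A] = 10
E[Z] = 1*(-2) - 2*10 = -22

-22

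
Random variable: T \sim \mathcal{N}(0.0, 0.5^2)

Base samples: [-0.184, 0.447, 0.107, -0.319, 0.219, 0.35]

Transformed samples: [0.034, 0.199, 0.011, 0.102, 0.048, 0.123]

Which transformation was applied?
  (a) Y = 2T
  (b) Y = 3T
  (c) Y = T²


Checking option (c) Y = T²:
  T = -0.184 -> Y = 0.034 ✓
  T = 0.447 -> Y = 0.199 ✓
  T = 0.107 -> Y = 0.011 ✓
All samples match this transformation.

(c) T²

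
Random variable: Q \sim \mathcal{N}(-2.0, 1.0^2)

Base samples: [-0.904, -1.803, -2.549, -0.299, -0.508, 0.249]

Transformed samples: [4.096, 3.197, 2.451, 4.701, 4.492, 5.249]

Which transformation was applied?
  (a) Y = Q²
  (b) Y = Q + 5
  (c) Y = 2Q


Checking option (b) Y = Q + 5:
  Q = -0.904 -> Y = 4.096 ✓
  Q = -1.803 -> Y = 3.197 ✓
  Q = -2.549 -> Y = 2.451 ✓
All samples match this transformation.

(b) Q + 5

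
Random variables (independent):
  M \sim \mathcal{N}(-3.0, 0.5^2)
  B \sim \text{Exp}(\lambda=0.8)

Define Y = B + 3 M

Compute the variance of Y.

For independent RVs: Var(aX + bY) = a²Var(X) + b²Var(Y)
Var(M) = 0.25
Var(B) = 1.5625
Var(Y) = 3²*0.25 + 1²*1.5625
= 9*0.25 + 1*1.5625 = 3.8125

3.8125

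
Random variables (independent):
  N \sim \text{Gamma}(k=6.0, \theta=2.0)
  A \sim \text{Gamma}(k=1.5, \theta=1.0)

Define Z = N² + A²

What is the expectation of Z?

E[Z] = E[N²] + E[A²]
E[N²] = Var(N) + E[N]² = 24 + 144 = 168
E[A²] = Var(A) + E[A]² = 1.5 + 2.25 = 3.75
E[Z] = 168 + 3.75 = 171.75

171.75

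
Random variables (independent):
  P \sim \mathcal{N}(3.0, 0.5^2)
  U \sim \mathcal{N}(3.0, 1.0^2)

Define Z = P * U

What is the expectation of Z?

For independent RVs: E[XY] = E[X]*E[Y]
E[P] = 3
E[U] = 3
E[Z] = 3 * 3 = 9

9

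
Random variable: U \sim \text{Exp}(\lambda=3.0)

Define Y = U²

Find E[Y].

E[U²] = Var(U) + (E[U])² = 0.11111111 + 0.11111111 = 0.22222222

0.22222222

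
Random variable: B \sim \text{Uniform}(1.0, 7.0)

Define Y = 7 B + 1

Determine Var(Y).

For Y = aB + b: Var(Y) = a² * Var(B)
Var(B) = (7 - 1)^2/12 = 3
Var(Y) = 7² * 3 = 49 * 3 = 147

147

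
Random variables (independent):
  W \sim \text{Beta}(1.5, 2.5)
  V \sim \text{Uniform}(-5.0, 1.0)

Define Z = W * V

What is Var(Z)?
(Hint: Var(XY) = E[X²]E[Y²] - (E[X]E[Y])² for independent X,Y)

Var(XY) = E[X²]E[Y²] - (E[X]E[Y])²
E[W] = 0.375, Var(W) = 0.046875
E[V] = -2, Var(V) = 3
E[W²] = 0.046875 + 0.375² = 0.1875
E[V²] = 3 + (-2)² = 7
Var(Z) = 0.1875*7 - (0.375*(-2))²
= 1.3125 - 0.5625 = 0.75

0.75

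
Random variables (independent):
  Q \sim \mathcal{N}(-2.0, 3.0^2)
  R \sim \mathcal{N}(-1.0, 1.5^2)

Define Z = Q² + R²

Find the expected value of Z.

E[Z] = E[Q²] + E[R²]
E[Q²] = Var(Q) + E[Q]² = 9 + 4 = 13
E[R²] = Var(R) + E[R]² = 2.25 + 1 = 3.25
E[Z] = 13 + 3.25 = 16.25

16.25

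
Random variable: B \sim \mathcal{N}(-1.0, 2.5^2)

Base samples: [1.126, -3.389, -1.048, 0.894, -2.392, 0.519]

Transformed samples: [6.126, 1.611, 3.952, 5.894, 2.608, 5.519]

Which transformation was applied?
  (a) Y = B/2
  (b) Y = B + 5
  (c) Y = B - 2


Checking option (b) Y = B + 5:
  B = 1.126 -> Y = 6.126 ✓
  B = -3.389 -> Y = 1.611 ✓
  B = -1.048 -> Y = 3.952 ✓
All samples match this transformation.

(b) B + 5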